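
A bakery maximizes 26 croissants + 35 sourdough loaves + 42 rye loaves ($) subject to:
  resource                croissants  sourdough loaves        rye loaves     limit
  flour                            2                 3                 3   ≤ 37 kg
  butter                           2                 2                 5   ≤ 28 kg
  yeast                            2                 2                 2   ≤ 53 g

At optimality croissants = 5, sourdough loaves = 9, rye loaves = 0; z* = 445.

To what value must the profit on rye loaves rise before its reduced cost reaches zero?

47

Check each constraint at x*: flour 37/37 (tight); butter 28/28 (tight); yeast 28/53 (slack 25).
Slack constraints have shadow price 0 (complementary slackness).
The binding rows give the dual system: 2·y_flour + 2·y_butter = 26 and 3·y_flour + 2·y_butter = 35.
This yields shadow prices y_flour = 9, y_butter = 4.
rye loaves enters the basis when its profit ≥ yᵀa₃ = 9·3 + 4·5 = 47.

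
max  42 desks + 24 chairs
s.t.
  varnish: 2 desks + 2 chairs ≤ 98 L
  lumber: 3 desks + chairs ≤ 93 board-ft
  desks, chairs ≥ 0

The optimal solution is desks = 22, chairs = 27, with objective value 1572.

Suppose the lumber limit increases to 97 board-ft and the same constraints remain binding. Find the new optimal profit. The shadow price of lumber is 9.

1608

Δb = 4, so new z* = 1572 + (9)·(4) = 1572 + 36 = 1608.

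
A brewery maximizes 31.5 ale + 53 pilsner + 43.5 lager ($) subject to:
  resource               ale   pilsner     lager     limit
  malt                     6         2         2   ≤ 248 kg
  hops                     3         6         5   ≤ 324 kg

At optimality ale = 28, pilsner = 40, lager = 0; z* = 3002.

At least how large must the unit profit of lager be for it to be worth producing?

44.5

Both malt and hops are binding at x*.
The binding rows give the dual system: 6·y_malt + 3·y_hops = 31.5 and 2·y_malt + 6·y_hops = 53.
Solving: y_malt = 1, y_hops = 8.5.
lager enters the basis when its profit ≥ yᵀa₃ = 1·2 + 8.5·5 = 44.5.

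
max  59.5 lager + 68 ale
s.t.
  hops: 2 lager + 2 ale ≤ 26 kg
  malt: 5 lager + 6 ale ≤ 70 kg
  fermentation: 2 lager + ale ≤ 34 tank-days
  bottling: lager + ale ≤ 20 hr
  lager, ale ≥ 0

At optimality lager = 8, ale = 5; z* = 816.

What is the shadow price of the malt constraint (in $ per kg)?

Check each constraint at x*: hops 26/26 (tight); malt 70/70 (tight); fermentation 21/34 (slack 13); bottling 13/20 (slack 7).
By complementary slackness, y = 0 for the non-binding constraints.
Dual feasibility on the basic columns requires 2·y_hops + 5·y_malt = 59.5, 2·y_hops + 6·y_malt = 68.
This yields shadow prices y_hops = 8.5, y_malt = 8.5.
Shadow price of malt = 8.5.

8.5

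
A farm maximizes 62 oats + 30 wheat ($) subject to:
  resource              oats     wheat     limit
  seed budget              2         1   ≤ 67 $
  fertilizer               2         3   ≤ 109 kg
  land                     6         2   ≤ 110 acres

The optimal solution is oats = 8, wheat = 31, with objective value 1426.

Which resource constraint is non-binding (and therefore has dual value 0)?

seed budget

seed budget: 47/67 (slack 20)
fertilizer: 109/109 (binding)
land: 110/110 (binding)
By complementary slackness, a constraint with positive slack has shadow price 0 → seed budget.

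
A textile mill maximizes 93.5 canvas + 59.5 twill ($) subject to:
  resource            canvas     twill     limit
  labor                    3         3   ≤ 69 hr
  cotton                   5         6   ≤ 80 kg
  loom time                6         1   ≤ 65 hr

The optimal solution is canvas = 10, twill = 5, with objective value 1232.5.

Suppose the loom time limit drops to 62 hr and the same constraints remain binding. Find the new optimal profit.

At the optimum: labor uses 45 of 69 (slack = 24); cotton uses 80 of 80 (binding); loom time uses 65 of 65 (binding).
By complementary slackness, y = 0 for the non-binding constraint.
The binding rows give the dual system: 5·y_cotton + 6·y_loom time = 93.5 and 6·y_cotton + 1·y_loom time = 59.5.
Solving: y_cotton = 8.5, y_loom time = 8.5.
Δz = y_loom time·Δb = 8.5 × (-3) = -25.5, so new z* = 1232.5 − 25.5 = 1207.

1207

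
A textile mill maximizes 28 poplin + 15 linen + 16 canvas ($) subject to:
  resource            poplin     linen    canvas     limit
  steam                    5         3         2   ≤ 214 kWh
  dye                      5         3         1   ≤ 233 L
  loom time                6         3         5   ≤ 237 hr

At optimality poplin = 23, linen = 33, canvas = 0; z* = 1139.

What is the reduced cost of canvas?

-3

At the optimum: steam uses 214 of 214 (binding); dye uses 214 of 233 (slack = 19); loom time uses 237 of 237 (binding).
Slack constraints have shadow price 0 (complementary slackness).
From A_Bᵀ y = c: 5·y_steam + 6·y_loom time = 28; 3·y_steam + 3·y_loom time = 15.
This yields shadow prices y_steam = 2, y_loom time = 3.
Reduced cost of canvas: c₃ − yᵀa₃ = 16 − (2·2 + 3·5) = 16 − 19 = -3.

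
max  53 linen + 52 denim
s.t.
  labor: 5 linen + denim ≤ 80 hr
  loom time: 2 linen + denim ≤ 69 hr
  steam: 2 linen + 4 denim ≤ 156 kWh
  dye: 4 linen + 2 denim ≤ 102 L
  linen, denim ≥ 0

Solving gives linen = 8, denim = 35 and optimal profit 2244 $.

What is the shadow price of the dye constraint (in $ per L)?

9

At the optimum: labor uses 75 of 80 (slack = 5); loom time uses 51 of 69 (slack = 18); steam uses 156 of 156 (binding); dye uses 102 of 102 (binding).
By complementary slackness, y = 0 for the non-binding constraints.
From A_Bᵀ y = c: 2·y_steam + 4·y_dye = 53; 4·y_steam + 2·y_dye = 52.
Solving: y_steam = 8.5, y_dye = 9.
Shadow price of dye = 9.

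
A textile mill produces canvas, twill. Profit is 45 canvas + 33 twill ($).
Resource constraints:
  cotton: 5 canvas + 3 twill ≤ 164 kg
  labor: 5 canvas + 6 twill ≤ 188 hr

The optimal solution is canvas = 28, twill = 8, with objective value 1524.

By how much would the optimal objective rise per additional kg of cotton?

Both cotton and labor are binding at x*.
Dual feasibility on the basic columns requires 5·y_cotton + 5·y_labor = 45, 3·y_cotton + 6·y_labor = 33.
→ y_cotton = 7 and y_labor = 2.
Shadow price of cotton = 7.

7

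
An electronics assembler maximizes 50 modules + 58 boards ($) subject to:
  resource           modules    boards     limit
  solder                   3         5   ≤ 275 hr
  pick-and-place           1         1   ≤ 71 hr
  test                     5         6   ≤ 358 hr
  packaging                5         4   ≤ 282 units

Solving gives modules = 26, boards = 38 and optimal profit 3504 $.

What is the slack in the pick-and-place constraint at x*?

7

pick-and-place used = 1·26 + 1·38 = 64; slack = 71 − 64 = 7.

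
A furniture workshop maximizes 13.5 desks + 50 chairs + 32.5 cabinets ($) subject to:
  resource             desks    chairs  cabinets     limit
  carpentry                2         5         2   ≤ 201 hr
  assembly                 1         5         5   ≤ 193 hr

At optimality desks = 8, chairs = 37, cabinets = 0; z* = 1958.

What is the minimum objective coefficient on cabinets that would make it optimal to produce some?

39.5

Check each constraint at x*: carpentry 201/201 (tight); assembly 193/193 (tight).
The binding rows give the dual system: 2·y_carpentry + 1·y_assembly = 13.5 and 5·y_carpentry + 5·y_assembly = 50.
This yields shadow prices y_carpentry = 3.5, y_assembly = 6.5.
cabinets enters the basis when its profit ≥ yᵀa₃ = 3.5·2 + 6.5·5 = 39.5.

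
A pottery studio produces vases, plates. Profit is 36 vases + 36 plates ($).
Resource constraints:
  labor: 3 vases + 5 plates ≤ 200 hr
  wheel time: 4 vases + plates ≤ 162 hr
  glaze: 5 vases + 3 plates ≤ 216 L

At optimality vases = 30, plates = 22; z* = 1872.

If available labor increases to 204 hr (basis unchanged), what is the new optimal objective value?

1890

Check each constraint at x*: labor 200/200 (tight); wheel time 142/162 (slack 20); glaze 216/216 (tight).
By complementary slackness, y = 0 for the non-binding constraint.
From A_Bᵀ y = c: 3·y_labor + 5·y_glaze = 36; 5·y_labor + 3·y_glaze = 36.
Solving: y_labor = 4.5, y_glaze = 4.5.
Δz = y_labor·Δb = 4.5 × (4) = 18, so new z* = 1872 + 18 = 1890.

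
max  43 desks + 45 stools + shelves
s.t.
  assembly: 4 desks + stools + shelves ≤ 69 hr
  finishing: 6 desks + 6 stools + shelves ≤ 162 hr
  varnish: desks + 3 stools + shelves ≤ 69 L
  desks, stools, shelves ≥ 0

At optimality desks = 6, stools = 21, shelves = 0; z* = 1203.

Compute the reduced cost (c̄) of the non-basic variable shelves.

-7

Check each constraint at x*: assembly 45/69 (slack 24); finishing 162/162 (tight); varnish 69/69 (tight).
By complementary slackness, y = 0 for the non-binding constraint.
From A_Bᵀ y = c: 6·y_finishing + 1·y_varnish = 43; 6·y_finishing + 3·y_varnish = 45.
This yields shadow prices y_finishing = 7, y_varnish = 1.
Reduced cost of shelves: c₃ − yᵀa₃ = 1 − (7·1 + 1·1) = 1 − 8 = -7.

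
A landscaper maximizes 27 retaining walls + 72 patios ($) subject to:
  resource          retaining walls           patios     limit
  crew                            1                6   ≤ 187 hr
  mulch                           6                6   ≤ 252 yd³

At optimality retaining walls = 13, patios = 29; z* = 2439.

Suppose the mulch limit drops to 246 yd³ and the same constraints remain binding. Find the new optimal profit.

Check each constraint at x*: crew 187/187 (tight); mulch 252/252 (tight).
Dual feasibility on the basic columns requires 1·y_crew + 6·y_mulch = 27, 6·y_crew + 6·y_mulch = 72.
Solving: y_crew = 9, y_mulch = 3.
Δz = y_mulch·Δb = 3 × (-6) = -18, so new z* = 2439 − 18 = 2421.

2421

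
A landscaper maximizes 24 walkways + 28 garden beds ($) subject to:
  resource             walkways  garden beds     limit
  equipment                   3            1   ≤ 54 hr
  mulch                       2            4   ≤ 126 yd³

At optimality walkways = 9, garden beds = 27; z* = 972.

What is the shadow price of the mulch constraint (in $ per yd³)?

At the optimum: equipment uses 54 of 54 (binding); mulch uses 126 of 126 (binding).
The binding rows give the dual system: 3·y_equipment + 2·y_mulch = 24 and 1·y_equipment + 4·y_mulch = 28.
Solving: y_equipment = 4, y_mulch = 6.
Shadow price of mulch = 6.

6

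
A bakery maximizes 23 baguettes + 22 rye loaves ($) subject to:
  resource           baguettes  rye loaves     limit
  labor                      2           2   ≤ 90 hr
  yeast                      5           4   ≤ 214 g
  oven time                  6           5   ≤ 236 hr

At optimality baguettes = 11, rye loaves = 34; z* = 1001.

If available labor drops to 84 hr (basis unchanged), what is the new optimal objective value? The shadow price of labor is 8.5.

Δb = -6, so new z* = 1001 + (8.5)·(-6) = 1001 − 51 = 950.

950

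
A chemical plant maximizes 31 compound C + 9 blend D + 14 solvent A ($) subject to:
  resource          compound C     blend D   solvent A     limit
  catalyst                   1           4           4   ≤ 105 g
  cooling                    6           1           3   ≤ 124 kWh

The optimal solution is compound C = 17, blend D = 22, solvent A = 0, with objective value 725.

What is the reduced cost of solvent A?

-5

Both catalyst and cooling are binding at x*.
Dual feasibility on the basic columns requires 1·y_catalyst + 6·y_cooling = 31, 4·y_catalyst + 1·y_cooling = 9.
This yields shadow prices y_catalyst = 1, y_cooling = 5.
Reduced cost of solvent A: c₃ − yᵀa₃ = 14 − (1·4 + 5·3) = 14 − 19 = -5.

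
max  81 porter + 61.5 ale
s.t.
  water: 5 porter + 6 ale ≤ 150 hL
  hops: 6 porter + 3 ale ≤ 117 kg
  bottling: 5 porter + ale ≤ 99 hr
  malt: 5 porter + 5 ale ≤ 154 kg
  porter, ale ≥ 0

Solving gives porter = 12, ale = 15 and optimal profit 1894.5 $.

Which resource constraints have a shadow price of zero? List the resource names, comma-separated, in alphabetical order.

bottling, malt

water: 150/150 (binding)
hops: 117/117 (binding)
bottling: 75/99 (slack 24)
malt: 135/154 (slack 19)
By complementary slackness, a constraint with positive slack has shadow price 0 → bottling, malt.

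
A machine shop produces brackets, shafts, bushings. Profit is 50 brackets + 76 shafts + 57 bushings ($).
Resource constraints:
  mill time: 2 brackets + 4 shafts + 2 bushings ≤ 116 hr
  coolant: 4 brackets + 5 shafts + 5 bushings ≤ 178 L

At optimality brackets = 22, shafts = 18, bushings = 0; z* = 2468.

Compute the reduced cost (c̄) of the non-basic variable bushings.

Both mill time and coolant are binding at x*.
The binding rows give the dual system: 2·y_mill time + 4·y_coolant = 50 and 4·y_mill time + 5·y_coolant = 76.
Solving: y_mill time = 9, y_coolant = 8.
Reduced cost of bushings: c₃ − yᵀa₃ = 57 − (9·2 + 8·5) = 57 − 58 = -1.

-1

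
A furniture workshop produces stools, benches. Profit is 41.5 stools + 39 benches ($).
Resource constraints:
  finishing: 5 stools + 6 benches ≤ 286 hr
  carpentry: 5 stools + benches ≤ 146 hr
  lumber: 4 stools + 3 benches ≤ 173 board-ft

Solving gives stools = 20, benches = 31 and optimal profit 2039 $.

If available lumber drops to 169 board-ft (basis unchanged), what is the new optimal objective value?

At the optimum: finishing uses 286 of 286 (binding); carpentry uses 131 of 146 (slack = 15); lumber uses 173 of 173 (binding).
Slack constraints have shadow price 0 (complementary slackness).
Dual feasibility on the basic columns requires 5·y_finishing + 4·y_lumber = 41.5, 6·y_finishing + 3·y_lumber = 39.
Solving: y_finishing = 3.5, y_lumber = 6.
Δz = y_lumber·Δb = 6 × (-4) = -24, so new z* = 2039 − 24 = 2015.

2015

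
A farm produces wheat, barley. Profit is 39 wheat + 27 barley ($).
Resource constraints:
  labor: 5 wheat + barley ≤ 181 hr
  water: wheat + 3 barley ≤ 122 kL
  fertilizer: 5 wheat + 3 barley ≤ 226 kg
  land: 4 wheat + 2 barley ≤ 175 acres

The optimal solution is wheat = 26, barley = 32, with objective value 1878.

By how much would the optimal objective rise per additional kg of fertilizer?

Check each constraint at x*: labor 162/181 (slack 19); water 122/122 (tight); fertilizer 226/226 (tight); land 168/175 (slack 7).
Since labor, land are not tight, their duals are 0.
Dual feasibility on the basic columns requires 1·y_water + 5·y_fertilizer = 39, 3·y_water + 3·y_fertilizer = 27.
This yields shadow prices y_water = 1.5, y_fertilizer = 7.5.
Shadow price of fertilizer = 7.5.

7.5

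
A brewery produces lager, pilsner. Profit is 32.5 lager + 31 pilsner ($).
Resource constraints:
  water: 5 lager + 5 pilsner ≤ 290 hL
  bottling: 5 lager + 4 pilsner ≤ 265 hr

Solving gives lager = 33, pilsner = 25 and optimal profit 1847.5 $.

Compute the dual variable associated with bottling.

At the optimum: water uses 290 of 290 (binding); bottling uses 265 of 265 (binding).
Dual feasibility on the basic columns requires 5·y_water + 5·y_bottling = 32.5, 5·y_water + 4·y_bottling = 31.
This yields shadow prices y_water = 5, y_bottling = 1.5.
Shadow price of bottling = 1.5.

1.5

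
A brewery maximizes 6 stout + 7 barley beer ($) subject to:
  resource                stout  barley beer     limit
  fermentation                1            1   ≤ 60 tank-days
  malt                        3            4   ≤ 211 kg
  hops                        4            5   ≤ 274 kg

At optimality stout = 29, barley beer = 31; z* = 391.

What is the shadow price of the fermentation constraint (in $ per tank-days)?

Check each constraint at x*: fermentation 60/60 (tight); malt 211/211 (tight); hops 271/274 (slack 3).
By complementary slackness, y = 0 for the non-binding constraint.
The binding rows give the dual system: 1·y_fermentation + 3·y_malt = 6 and 1·y_fermentation + 4·y_malt = 7.
Solving: y_fermentation = 3, y_malt = 1.
Shadow price of fermentation = 3.

3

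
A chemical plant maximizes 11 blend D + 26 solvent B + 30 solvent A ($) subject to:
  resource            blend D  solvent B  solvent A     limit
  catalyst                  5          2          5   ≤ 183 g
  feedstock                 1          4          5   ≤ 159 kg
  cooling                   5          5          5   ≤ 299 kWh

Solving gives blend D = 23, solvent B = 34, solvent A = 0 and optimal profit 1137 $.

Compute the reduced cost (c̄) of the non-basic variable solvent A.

-5

At the optimum: catalyst uses 183 of 183 (binding); feedstock uses 159 of 159 (binding); cooling uses 285 of 299 (slack = 14).
Slack constraints have shadow price 0 (complementary slackness).
From A_Bᵀ y = c: 5·y_catalyst + 1·y_feedstock = 11; 2·y_catalyst + 4·y_feedstock = 26.
Solving: y_catalyst = 1, y_feedstock = 6.
Reduced cost of solvent A: c₃ − yᵀa₃ = 30 − (1·5 + 6·5) = 30 − 35 = -5.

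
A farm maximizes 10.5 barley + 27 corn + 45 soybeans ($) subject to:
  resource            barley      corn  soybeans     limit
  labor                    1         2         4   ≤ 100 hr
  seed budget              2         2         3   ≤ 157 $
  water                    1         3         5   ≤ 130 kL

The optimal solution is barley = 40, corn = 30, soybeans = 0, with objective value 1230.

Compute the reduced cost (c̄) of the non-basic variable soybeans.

-3

At the optimum: labor uses 100 of 100 (binding); seed budget uses 140 of 157 (slack = 17); water uses 130 of 130 (binding).
Since seed budget is not tight, its dual is 0.
From A_Bᵀ y = c: 1·y_labor + 1·y_water = 10.5; 2·y_labor + 3·y_water = 27.
→ y_labor = 4.5 and y_water = 6.
Reduced cost of soybeans: c₃ − yᵀa₃ = 45 − (4.5·4 + 6·5) = 45 − 48 = -3.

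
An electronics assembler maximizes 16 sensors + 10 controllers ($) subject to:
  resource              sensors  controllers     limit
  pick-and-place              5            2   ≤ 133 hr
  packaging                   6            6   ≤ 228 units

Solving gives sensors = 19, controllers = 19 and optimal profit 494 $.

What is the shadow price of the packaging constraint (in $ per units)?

Both pick-and-place and packaging are binding at x*.
Dual feasibility on the basic columns requires 5·y_pick-and-place + 6·y_packaging = 16, 2·y_pick-and-place + 6·y_packaging = 10.
Solving: y_pick-and-place = 2, y_packaging = 1.
Shadow price of packaging = 1.

1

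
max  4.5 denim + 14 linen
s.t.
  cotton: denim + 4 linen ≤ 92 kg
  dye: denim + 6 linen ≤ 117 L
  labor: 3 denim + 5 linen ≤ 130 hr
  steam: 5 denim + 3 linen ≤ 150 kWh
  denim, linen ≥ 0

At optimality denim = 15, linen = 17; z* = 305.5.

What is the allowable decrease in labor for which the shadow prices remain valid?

32.5

Binding constraints: dye, labor. The basis is B = [[1,6],[3,5]] with det -13.
Per unit decrease in labor, x* moves by d = (-0.4615, 0.0769).
The basis stays optimal until denim reaches 0; allowable decrease = 32.5 hr.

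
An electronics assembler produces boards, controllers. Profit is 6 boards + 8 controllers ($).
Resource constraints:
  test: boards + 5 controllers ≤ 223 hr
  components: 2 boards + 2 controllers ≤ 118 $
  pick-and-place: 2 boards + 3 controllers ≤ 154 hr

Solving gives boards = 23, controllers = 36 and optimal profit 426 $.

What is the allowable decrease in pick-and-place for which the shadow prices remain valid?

Binding constraints: components, pick-and-place. The basis is B = [[2,2],[2,3]] with det 2.
Per unit decrease in pick-and-place, x* moves by d = (1, -1).
The basis stays optimal until controllers reaches 0; allowable decrease = 36 hr.

36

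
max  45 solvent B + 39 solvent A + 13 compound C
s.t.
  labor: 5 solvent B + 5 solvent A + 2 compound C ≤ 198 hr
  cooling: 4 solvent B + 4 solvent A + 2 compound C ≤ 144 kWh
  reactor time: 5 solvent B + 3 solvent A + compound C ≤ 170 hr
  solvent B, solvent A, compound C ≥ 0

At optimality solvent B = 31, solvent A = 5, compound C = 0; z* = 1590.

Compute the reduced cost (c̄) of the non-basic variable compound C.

-5

At the optimum: labor uses 180 of 198 (slack = 18); cooling uses 144 of 144 (binding); reactor time uses 170 of 170 (binding).
Slack constraints have shadow price 0 (complementary slackness).
The binding rows give the dual system: 4·y_cooling + 5·y_reactor time = 45 and 4·y_cooling + 3·y_reactor time = 39.
Solving: y_cooling = 7.5, y_reactor time = 3.
Reduced cost of compound C: c₃ − yᵀa₃ = 13 − (7.5·2 + 3·1) = 13 − 18 = -5.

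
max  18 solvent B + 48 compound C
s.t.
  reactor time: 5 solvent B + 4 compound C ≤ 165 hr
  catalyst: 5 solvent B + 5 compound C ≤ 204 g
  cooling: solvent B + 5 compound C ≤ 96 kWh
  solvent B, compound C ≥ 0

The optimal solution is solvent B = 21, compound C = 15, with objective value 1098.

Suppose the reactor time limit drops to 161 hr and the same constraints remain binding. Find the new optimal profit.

Binding: reactor time and cooling. Non-binding: catalyst (24 unused).
By complementary slackness, y = 0 for the non-binding constraint.
The binding rows give the dual system: 5·y_reactor time + 1·y_cooling = 18 and 4·y_reactor time + 5·y_cooling = 48.
→ y_reactor time = 2 and y_cooling = 8.
Δz = y_reactor time·Δb = 2 × (-4) = -8, so new z* = 1098 − 8 = 1090.

1090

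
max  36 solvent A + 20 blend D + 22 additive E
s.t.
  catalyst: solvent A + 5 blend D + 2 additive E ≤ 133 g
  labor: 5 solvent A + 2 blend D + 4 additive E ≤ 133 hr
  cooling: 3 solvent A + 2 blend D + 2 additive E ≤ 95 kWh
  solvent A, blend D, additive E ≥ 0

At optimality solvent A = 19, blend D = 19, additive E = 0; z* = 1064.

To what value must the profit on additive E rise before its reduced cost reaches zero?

26

Check each constraint at x*: catalyst 114/133 (slack 19); labor 133/133 (tight); cooling 95/95 (tight).
Since catalyst is not tight, its dual is 0.
From A_Bᵀ y = c: 5·y_labor + 3·y_cooling = 36; 2·y_labor + 2·y_cooling = 20.
→ y_labor = 3 and y_cooling = 7.
additive E enters the basis when its profit ≥ yᵀa₃ = 3·4 + 7·2 = 26.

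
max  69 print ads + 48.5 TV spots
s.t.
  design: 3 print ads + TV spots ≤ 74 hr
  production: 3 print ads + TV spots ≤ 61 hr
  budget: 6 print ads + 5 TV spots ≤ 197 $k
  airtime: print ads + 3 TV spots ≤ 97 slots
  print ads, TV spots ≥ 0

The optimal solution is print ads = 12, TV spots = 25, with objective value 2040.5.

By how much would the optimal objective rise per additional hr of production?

Check each constraint at x*: design 61/74 (slack 13); production 61/61 (tight); budget 197/197 (tight); airtime 87/97 (slack 10).
Since design, airtime are not tight, their duals are 0.
From A_Bᵀ y = c: 3·y_production + 6·y_budget = 69; 1·y_production + 5·y_budget = 48.5.
Solving: y_production = 6, y_budget = 8.5.
Shadow price of production = 6.

6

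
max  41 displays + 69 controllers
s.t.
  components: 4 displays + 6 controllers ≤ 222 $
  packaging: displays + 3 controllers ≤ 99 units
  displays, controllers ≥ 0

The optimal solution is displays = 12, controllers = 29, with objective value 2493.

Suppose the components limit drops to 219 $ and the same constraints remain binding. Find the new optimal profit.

At the optimum: components uses 222 of 222 (binding); packaging uses 99 of 99 (binding).
The binding rows give the dual system: 4·y_components + 1·y_packaging = 41 and 6·y_components + 3·y_packaging = 69.
Solving: y_components = 9, y_packaging = 5.
Δz = y_components·Δb = 9 × (-3) = -27, so new z* = 2493 − 27 = 2466.

2466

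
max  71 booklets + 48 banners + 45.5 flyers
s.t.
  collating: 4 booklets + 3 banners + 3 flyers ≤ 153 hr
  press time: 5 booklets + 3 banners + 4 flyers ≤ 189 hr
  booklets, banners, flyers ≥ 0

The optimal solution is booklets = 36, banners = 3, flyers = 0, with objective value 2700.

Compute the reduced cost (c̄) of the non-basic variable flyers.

Both collating and press time are binding at x*.
The binding rows give the dual system: 4·y_collating + 5·y_press time = 71 and 3·y_collating + 3·y_press time = 48.
This yields shadow prices y_collating = 9, y_press time = 7.
Reduced cost of flyers: c₃ − yᵀa₃ = 45.5 − (9·3 + 7·4) = 45.5 − 55 = -9.5.

-9.5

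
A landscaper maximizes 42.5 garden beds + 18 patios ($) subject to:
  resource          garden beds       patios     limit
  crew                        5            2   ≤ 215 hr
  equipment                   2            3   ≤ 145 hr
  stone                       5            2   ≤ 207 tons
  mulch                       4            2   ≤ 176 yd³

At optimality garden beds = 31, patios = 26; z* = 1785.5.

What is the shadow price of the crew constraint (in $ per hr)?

Binding: stone and mulch. Non-binding: crew (8 unused), equipment (5 unused).
Slack constraints have shadow price 0 (complementary slackness).
From A_Bᵀ y = c: 5·y_stone + 4·y_mulch = 42.5; 2·y_stone + 2·y_mulch = 18.
→ y_stone = 6.5 and y_mulch = 2.5.
Shadow price of crew = 0.

0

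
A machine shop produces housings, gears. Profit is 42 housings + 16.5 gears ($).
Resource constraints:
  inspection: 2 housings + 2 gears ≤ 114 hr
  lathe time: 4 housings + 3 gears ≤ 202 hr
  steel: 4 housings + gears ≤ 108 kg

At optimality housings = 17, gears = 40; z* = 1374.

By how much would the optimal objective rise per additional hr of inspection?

Binding: inspection and steel. Non-binding: lathe time (14 unused).
Since lathe time is not tight, its dual is 0.
Dual feasibility on the basic columns requires 2·y_inspection + 4·y_steel = 42, 2·y_inspection + 1·y_steel = 16.5.
→ y_inspection = 4 and y_steel = 8.5.
Shadow price of inspection = 4.

4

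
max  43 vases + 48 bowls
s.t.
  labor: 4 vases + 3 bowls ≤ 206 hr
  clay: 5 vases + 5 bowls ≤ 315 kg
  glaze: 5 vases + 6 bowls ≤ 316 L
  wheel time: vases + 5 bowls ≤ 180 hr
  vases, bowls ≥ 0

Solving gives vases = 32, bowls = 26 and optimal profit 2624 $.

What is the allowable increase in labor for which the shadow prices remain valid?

Binding constraints: labor, glaze. The basis is B = [[4,3],[5,6]] with det 9.
Per unit increase in labor, x* moves by d = (0.6667, -0.5556).
The basis stays optimal until clay becomes binding; allowable increase = 45 hr.

45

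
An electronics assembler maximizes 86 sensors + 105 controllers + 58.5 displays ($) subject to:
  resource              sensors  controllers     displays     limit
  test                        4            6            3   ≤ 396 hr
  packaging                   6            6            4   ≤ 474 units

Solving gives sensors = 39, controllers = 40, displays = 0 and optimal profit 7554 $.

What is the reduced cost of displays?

-2

Both test and packaging are binding at x*.
Dual feasibility on the basic columns requires 4·y_test + 6·y_packaging = 86, 6·y_test + 6·y_packaging = 105.
Solving: y_test = 9.5, y_packaging = 8.
Reduced cost of displays: c₃ − yᵀa₃ = 58.5 − (9.5·3 + 8·4) = 58.5 − 60.5 = -2.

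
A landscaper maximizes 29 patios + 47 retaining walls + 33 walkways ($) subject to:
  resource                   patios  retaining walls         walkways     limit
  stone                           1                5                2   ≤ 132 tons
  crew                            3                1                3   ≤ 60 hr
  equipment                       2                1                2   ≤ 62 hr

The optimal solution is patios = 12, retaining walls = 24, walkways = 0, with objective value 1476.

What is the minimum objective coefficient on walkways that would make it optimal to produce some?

At the optimum: stone uses 132 of 132 (binding); crew uses 60 of 60 (binding); equipment uses 48 of 62 (slack = 14).
Slack constraints have shadow price 0 (complementary slackness).
From A_Bᵀ y = c: 1·y_stone + 3·y_crew = 29; 5·y_stone + 1·y_crew = 47.
Solving: y_stone = 8, y_crew = 7.
walkways enters the basis when its profit ≥ yᵀa₃ = 8·2 + 7·3 = 37.

37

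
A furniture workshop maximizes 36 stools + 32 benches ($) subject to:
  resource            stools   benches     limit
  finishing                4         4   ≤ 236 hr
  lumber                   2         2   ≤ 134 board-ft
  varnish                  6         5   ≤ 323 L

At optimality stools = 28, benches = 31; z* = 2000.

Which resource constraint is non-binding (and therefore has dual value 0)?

finishing: 236/236 (binding)
lumber: 118/134 (slack 16)
varnish: 323/323 (binding)
By complementary slackness, a constraint with positive slack has shadow price 0 → lumber.

lumber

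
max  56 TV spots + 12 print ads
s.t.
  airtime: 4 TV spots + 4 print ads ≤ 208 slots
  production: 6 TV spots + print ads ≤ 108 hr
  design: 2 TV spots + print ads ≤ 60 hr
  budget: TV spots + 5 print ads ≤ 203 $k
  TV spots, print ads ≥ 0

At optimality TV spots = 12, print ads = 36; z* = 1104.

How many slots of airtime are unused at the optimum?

16

airtime used = 4·12 + 4·36 = 192; slack = 208 − 192 = 16.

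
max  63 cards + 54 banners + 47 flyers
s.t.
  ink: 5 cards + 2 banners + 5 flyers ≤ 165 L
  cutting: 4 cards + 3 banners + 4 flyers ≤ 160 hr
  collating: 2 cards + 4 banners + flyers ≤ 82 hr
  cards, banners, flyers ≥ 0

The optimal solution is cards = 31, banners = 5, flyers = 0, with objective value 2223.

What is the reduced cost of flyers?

At the optimum: ink uses 165 of 165 (binding); cutting uses 139 of 160 (slack = 21); collating uses 82 of 82 (binding).
Slack constraints have shadow price 0 (complementary slackness).
From A_Bᵀ y = c: 5·y_ink + 2·y_collating = 63; 2·y_ink + 4·y_collating = 54.
→ y_ink = 9 and y_collating = 9.
Reduced cost of flyers: c₃ − yᵀa₃ = 47 − (9·5 + 9·1) = 47 − 54 = -7.

-7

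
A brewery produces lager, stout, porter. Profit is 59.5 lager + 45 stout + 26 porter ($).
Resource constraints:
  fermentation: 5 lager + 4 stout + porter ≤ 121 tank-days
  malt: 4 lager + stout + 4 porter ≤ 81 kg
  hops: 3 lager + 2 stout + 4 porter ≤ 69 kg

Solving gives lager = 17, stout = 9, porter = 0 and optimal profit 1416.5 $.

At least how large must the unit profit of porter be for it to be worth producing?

Binding: fermentation and hops. Non-binding: malt (4 unused).
Slack constraints have shadow price 0 (complementary slackness).
Dual feasibility on the basic columns requires 5·y_fermentation + 3·y_hops = 59.5, 4·y_fermentation + 2·y_hops = 45.
→ y_fermentation = 8 and y_hops = 6.5.
porter enters the basis when its profit ≥ yᵀa₃ = 8·1 + 6.5·4 = 34.

34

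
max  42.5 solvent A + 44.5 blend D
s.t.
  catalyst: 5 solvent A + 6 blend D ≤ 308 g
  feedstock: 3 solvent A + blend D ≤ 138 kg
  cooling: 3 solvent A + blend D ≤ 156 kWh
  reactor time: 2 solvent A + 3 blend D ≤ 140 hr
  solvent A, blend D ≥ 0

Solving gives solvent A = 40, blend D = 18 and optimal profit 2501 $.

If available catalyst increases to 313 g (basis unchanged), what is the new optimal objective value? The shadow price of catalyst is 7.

2536

Δb = 5, so new z* = 2501 + (7)·(5) = 2501 + 35 = 2536.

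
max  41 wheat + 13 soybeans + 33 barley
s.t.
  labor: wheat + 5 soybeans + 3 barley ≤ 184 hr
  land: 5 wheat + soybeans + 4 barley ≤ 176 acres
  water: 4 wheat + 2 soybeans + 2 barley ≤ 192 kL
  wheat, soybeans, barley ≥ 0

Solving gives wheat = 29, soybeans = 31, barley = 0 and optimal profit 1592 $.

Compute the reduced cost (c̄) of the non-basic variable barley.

-2

Check each constraint at x*: labor 184/184 (tight); land 176/176 (tight); water 178/192 (slack 14).
Slack constraints have shadow price 0 (complementary slackness).
From A_Bᵀ y = c: 1·y_labor + 5·y_land = 41; 5·y_labor + 1·y_land = 13.
Solving: y_labor = 1, y_land = 8.
Reduced cost of barley: c₃ − yᵀa₃ = 33 − (1·3 + 8·4) = 33 − 35 = -2.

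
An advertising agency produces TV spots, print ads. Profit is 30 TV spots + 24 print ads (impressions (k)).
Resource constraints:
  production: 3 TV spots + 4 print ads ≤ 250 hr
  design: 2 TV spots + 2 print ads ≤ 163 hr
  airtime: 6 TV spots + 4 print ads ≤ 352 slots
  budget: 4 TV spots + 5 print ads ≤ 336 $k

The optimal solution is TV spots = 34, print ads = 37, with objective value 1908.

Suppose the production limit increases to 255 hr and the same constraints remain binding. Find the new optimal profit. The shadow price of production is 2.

Δb = 5, so new z* = 1908 + (2)·(5) = 1908 + 10 = 1918.

1918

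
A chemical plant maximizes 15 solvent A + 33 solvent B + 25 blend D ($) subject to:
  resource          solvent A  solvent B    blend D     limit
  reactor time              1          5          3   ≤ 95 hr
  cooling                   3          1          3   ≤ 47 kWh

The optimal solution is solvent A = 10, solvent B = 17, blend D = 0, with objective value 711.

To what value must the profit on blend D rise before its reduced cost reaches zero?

27

Check each constraint at x*: reactor time 95/95 (tight); cooling 47/47 (tight).
Dual feasibility on the basic columns requires 1·y_reactor time + 3·y_cooling = 15, 5·y_reactor time + 1·y_cooling = 33.
→ y_reactor time = 6 and y_cooling = 3.
blend D enters the basis when its profit ≥ yᵀa₃ = 6·3 + 3·3 = 27.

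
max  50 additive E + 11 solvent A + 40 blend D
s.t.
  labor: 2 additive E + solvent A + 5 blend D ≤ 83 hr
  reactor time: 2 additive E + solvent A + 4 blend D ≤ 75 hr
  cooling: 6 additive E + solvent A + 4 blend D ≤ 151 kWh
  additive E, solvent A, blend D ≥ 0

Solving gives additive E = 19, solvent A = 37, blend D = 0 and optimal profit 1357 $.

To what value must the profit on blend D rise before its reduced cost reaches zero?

44

At the optimum: labor uses 75 of 83 (slack = 8); reactor time uses 75 of 75 (binding); cooling uses 151 of 151 (binding).
Slack constraints have shadow price 0 (complementary slackness).
Dual feasibility on the basic columns requires 2·y_reactor time + 6·y_cooling = 50, 1·y_reactor time + 1·y_cooling = 11.
Solving: y_reactor time = 4, y_cooling = 7.
blend D enters the basis when its profit ≥ yᵀa₃ = 4·4 + 7·4 = 44.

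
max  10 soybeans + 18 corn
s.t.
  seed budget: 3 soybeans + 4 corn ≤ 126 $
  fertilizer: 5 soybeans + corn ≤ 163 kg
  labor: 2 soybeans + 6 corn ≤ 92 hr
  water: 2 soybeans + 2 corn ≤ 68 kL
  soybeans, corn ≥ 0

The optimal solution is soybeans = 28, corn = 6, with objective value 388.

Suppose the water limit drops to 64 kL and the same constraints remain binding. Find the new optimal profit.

376

Check each constraint at x*: seed budget 108/126 (slack 18); fertilizer 146/163 (slack 17); labor 92/92 (tight); water 68/68 (tight).
Since seed budget, fertilizer are not tight, their duals are 0.
From A_Bᵀ y = c: 2·y_labor + 2·y_water = 10; 6·y_labor + 2·y_water = 18.
This yields shadow prices y_labor = 2, y_water = 3.
Δz = y_water·Δb = 3 × (-4) = -12, so new z* = 388 − 12 = 376.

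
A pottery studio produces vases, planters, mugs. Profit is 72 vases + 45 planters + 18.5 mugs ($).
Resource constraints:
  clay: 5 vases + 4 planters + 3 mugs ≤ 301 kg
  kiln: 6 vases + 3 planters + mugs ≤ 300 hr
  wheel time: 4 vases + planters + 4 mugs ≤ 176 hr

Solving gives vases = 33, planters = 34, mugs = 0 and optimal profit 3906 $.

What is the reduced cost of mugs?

At the optimum: clay uses 301 of 301 (binding); kiln uses 300 of 300 (binding); wheel time uses 166 of 176 (slack = 10).
By complementary slackness, y = 0 for the non-binding constraint.
The binding rows give the dual system: 5·y_clay + 6·y_kiln = 72 and 4·y_clay + 3·y_kiln = 45.
This yields shadow prices y_clay = 6, y_kiln = 7.
Reduced cost of mugs: c₃ − yᵀa₃ = 18.5 − (6·3 + 7·1) = 18.5 − 25 = -6.5.

-6.5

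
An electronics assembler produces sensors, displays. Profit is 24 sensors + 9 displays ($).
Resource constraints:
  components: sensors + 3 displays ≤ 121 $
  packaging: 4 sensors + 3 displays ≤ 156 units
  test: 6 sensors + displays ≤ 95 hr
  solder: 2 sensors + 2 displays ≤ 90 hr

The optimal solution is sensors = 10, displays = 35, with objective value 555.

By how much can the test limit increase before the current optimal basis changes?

55

Binding constraints: test, solder. The basis is B = [[6,1],[2,2]] with det 10.
Per unit increase in test, x* moves by d = (0.2, -0.2).
The basis stays optimal until packaging becomes binding; allowable increase = 55 hr.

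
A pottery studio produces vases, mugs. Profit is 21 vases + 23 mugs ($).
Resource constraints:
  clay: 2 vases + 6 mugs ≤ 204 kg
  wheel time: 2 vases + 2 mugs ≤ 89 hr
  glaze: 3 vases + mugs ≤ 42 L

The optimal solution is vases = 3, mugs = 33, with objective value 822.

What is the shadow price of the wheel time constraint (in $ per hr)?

Binding: clay and glaze. Non-binding: wheel time (17 unused).
Slack constraints have shadow price 0 (complementary slackness).
Dual feasibility on the basic columns requires 2·y_clay + 3·y_glaze = 21, 6·y_clay + 1·y_glaze = 23.
This yields shadow prices y_clay = 3, y_glaze = 5.
Shadow price of wheel time = 0.

0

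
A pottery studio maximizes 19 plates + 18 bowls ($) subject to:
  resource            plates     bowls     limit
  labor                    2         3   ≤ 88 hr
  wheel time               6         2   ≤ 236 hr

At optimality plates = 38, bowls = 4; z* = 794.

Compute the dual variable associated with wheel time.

1.5

Both labor and wheel time are binding at x*.
The binding rows give the dual system: 2·y_labor + 6·y_wheel time = 19 and 3·y_labor + 2·y_wheel time = 18.
→ y_labor = 5 and y_wheel time = 1.5.
Shadow price of wheel time = 1.5.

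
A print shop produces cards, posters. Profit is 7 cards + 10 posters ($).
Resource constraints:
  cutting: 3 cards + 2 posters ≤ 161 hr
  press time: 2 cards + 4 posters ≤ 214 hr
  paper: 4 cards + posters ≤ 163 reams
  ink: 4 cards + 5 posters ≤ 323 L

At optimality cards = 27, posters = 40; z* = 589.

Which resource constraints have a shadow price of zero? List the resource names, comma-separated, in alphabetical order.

ink, paper

cutting: 161/161 (binding)
press time: 214/214 (binding)
paper: 148/163 (slack 15)
ink: 308/323 (slack 15)
By complementary slackness, a constraint with positive slack has shadow price 0 → ink, paper.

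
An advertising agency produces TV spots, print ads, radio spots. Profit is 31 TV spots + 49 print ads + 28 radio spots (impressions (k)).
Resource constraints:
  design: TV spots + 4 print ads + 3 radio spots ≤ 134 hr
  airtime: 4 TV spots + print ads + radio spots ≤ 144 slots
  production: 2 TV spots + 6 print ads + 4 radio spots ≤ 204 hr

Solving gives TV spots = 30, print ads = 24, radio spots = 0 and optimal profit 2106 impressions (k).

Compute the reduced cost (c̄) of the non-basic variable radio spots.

At the optimum: design uses 126 of 134 (slack = 8); airtime uses 144 of 144 (binding); production uses 204 of 204 (binding).
Slack constraints have shadow price 0 (complementary slackness).
The binding rows give the dual system: 4·y_airtime + 2·y_production = 31 and 1·y_airtime + 6·y_production = 49.
Solving: y_airtime = 4, y_production = 7.5.
Reduced cost of radio spots: c₃ − yᵀa₃ = 28 − (4·1 + 7.5·4) = 28 − 34 = -6.

-6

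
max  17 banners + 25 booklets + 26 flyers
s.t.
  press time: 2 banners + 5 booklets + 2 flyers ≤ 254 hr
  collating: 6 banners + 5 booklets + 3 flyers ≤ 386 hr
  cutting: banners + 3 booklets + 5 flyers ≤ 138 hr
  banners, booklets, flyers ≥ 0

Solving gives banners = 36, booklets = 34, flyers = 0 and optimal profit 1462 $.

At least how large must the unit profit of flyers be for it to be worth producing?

31

At the optimum: press time uses 242 of 254 (slack = 12); collating uses 386 of 386 (binding); cutting uses 138 of 138 (binding).
Slack constraints have shadow price 0 (complementary slackness).
The binding rows give the dual system: 6·y_collating + 1·y_cutting = 17 and 5·y_collating + 3·y_cutting = 25.
This yields shadow prices y_collating = 2, y_cutting = 5.
flyers enters the basis when its profit ≥ yᵀa₃ = 2·3 + 5·5 = 31.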